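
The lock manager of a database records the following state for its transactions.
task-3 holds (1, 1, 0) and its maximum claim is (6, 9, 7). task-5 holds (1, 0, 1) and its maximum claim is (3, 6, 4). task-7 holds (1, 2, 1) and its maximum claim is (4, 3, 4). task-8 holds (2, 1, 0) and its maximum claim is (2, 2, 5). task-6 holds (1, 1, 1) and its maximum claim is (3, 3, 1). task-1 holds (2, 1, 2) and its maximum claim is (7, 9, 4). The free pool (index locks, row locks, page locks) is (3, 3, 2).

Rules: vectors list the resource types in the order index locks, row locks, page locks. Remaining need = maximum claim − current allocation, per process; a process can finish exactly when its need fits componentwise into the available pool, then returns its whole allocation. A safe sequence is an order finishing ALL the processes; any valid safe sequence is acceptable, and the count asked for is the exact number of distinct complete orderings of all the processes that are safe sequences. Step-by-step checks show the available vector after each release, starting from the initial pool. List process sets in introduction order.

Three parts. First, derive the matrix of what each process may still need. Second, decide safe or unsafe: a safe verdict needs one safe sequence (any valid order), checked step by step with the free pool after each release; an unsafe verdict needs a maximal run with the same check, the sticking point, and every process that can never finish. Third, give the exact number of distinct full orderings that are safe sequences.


(1) Remaining need (order index locks, row locks, page locks):
  task-3: (5, 8, 7)
  task-5: (2, 6, 3)
  task-7: (3, 1, 3)
  task-8: (0, 1, 5)
  task-6: (2, 2, 0)
  task-1: (5, 8, 2)
(2) UNSAFE — no complete ordering exists.
Key observation: the pool after task-6, task-7, task-5, task-8 is (8, 7, 5); every surviving request exceeds it in row locks, so progress ends there.
Going as far as possible: task-6, task-7, task-5, task-8; after that, nothing fits. Check, step by step:
  pool = (3, 3, 2)
  task-6: need (2, 2, 0) fits (3, 3, 2); releases (1, 1, 1), pool now (4, 4, 3)
  task-7: need (3, 1, 3) fits (4, 4, 3); releases (1, 2, 1), pool now (5, 6, 4)
  task-5: need (2, 6, 3) fits (5, 6, 4); releases (1, 0, 1), pool now (6, 6, 5)
  task-8: need (0, 1, 5) fits (6, 6, 5); releases (2, 1, 0), pool now (8, 7, 5)
  task-3 cannot run: need (5, 8, 7) vs free (8, 7, 5) (insufficient row locks and page locks)
  task-1 cannot run: need (5, 8, 2) vs free (8, 7, 5) (insufficient row locks)
Processes that can never finish: task-3 and task-1.
(3) Precisely 0 of the possible complete orderings are safe sequences.


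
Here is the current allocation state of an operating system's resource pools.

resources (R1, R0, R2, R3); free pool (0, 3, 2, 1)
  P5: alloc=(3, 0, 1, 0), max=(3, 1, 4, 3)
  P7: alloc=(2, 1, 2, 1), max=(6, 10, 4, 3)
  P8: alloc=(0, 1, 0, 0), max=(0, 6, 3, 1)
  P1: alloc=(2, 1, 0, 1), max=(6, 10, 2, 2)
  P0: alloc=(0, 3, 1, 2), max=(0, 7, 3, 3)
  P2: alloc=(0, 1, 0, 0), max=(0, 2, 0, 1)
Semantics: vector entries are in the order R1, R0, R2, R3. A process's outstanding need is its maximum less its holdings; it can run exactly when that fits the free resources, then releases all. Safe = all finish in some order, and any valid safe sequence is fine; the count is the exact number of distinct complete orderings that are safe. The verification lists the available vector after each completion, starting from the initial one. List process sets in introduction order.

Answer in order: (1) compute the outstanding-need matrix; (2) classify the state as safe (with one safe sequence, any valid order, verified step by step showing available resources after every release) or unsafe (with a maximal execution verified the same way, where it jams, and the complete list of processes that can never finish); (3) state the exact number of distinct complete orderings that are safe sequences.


(1) Need matrix, components ordered R1, R0, R2, R3:
  P5: (0, 1, 3, 3)
  P7: (4, 9, 2, 2)
  P8: (0, 5, 3, 1)
  P1: (4, 9, 2, 1)
  P0: (0, 4, 2, 1)
  P2: (0, 1, 0, 1)
(2) The state is UNSAFE.
Key observation: the wall is R1: completing P2, P0, P5, P8 brings the pool only to (3, 8, 4, 3), and all the rest need more.
A maximal execution: P2, P0, P5, P8 — then nothing else fits. Walking it through:
  pool = (0, 3, 2, 1)
  run P2 (needs (0, 1, 0, 1), free (0, 3, 2, 1)); after release of (0, 1, 0, 0) the pool is (0, 4, 2, 1)
  run P0 (needs (0, 4, 2, 1), free (0, 4, 2, 1)); after release of (0, 3, 1, 2) the pool is (0, 7, 3, 3)
  run P5 (needs (0, 1, 3, 3), free (0, 7, 3, 3)); after release of (3, 0, 1, 0) the pool is (3, 7, 4, 3)
  run P8 (needs (0, 5, 3, 1), free (3, 7, 4, 3)); after release of (0, 1, 0, 0) the pool is (3, 8, 4, 3)
  P7 cannot run: need (4, 9, 2, 2) vs free (3, 8, 4, 3) (insufficient R1 and R0)
  P1 cannot run: need (4, 9, 2, 1) vs free (3, 8, 4, 3) (insufficient R1 and R0)
Never able to finish: P7 and P1.
(3) Exactly 0 of the possible complete orderings are safe sequences.


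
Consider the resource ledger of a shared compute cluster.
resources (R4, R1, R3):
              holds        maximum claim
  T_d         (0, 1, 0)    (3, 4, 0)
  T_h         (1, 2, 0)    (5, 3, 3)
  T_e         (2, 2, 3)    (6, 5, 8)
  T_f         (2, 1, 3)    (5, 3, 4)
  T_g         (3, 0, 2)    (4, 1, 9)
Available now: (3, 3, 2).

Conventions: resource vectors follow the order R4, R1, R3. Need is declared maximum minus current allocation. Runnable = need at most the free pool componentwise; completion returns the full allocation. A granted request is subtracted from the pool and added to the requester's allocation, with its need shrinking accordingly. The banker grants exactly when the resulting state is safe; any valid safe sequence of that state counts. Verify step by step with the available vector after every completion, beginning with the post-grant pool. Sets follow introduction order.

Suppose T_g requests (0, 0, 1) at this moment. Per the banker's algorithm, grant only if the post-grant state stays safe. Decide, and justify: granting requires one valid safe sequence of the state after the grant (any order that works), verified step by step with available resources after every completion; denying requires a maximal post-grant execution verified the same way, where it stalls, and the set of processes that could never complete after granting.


DENY: after the grant no complete ordering would exist.
Key observation: once T_f, T_h, T_d finish, the pool peaks at (6, 7, 4) — and every remaining process still needs more R3 than that.
On the post-grant state, T_f, T_h, T_d is a maximal run — nothing extends it. Step-by-step check:
  pool = (3, 3, 1)
  T_f needs (3, 2, 1) <= (3, 3, 1) -> finishes; pool += (2, 1, 3) = (5, 4, 4)
  T_h needs (4, 1, 3) <= (5, 4, 4) -> finishes; pool += (1, 2, 0) = (6, 6, 4)
  T_d needs (3, 3, 0) <= (6, 6, 4) -> finishes; pool += (0, 1, 0) = (6, 7, 4)
  T_e cannot run: need (4, 3, 5) vs free (6, 7, 4) (insufficient R3)
  T_g cannot run: need (1, 1, 6) vs free (6, 7, 4) (insufficient R3)
Post-grant, the permanently blocked set is T_e and T_g.


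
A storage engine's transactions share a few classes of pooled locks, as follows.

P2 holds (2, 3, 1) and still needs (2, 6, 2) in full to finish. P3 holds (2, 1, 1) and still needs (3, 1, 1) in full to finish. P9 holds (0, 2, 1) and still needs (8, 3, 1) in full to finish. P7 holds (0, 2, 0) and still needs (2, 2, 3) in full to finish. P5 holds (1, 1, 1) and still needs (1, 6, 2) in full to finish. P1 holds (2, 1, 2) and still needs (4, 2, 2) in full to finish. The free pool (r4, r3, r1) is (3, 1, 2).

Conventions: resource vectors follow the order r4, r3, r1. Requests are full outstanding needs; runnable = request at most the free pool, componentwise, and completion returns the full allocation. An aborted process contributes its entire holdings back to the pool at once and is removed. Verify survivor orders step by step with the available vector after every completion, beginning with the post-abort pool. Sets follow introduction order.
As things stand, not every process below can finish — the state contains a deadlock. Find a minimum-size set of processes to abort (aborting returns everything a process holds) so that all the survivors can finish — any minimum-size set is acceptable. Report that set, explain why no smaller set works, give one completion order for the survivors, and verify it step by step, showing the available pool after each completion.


Minimum abort set: P9.
Key observation: the returned (0, 2, 1) from P9 is what brings P2 — unrunnable before, under any order — into play at step 3.
Why nothing smaller works: aborting no one leaves the state deadlocked as given.
One survivor order: P7, P3, P2, P1, P5. Step-by-step check (post-abort pool first):
  pool = (3, 3, 3)
  P7: need (2, 2, 3) fits (3, 3, 3); releases (0, 2, 0), pool now (3, 5, 3)
  P3: need (3, 1, 1) fits (3, 5, 3); releases (2, 1, 1), pool now (5, 6, 4)
  P2: need (2, 6, 2) fits (5, 6, 4); releases (2, 3, 1), pool now (7, 9, 5)
  P1: need (4, 2, 2) fits (7, 9, 5); releases (2, 1, 2), pool now (9, 10, 7)
  P5: need (1, 6, 2) fits (9, 10, 7); releases (1, 1, 1), pool now (10, 11, 8)


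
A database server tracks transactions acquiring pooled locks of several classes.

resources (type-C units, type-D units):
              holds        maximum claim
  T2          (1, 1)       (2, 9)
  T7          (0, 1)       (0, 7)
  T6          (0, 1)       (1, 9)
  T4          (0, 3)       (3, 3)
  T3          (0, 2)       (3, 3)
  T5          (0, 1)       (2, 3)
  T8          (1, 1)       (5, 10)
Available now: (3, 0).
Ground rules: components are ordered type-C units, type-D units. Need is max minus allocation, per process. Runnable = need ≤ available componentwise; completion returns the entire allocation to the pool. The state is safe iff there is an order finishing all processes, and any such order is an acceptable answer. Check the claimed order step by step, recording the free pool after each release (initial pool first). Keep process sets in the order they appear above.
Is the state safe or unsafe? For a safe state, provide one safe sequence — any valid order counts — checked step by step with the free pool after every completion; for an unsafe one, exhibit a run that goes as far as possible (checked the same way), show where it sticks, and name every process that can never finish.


The state is UNSAFE.
Key observation: even finishing T4, T3, T5, T7 leaves just (3, 7) free — too little type-D units for any of the remaining processes.
The run T4, T3, T5, T7 cannot be extended any further. Walking it through:
  pool = (3, 0)
  run T4 (needs (3, 0), free (3, 0)); after release of (0, 3) the pool is (3, 3)
  run T3 (needs (3, 1), free (3, 3)); after release of (0, 2) the pool is (3, 5)
  run T5 (needs (2, 2), free (3, 5)); after release of (0, 1) the pool is (3, 6)
  run T7 (needs (0, 6), free (3, 6)); after release of (0, 1) the pool is (3, 7)
  blocked: T2 wants (1, 8), pool (3, 7) — not enough type-D units
  blocked: T6 wants (1, 8), pool (3, 7) — not enough type-D units
  blocked: T8 wants (4, 9), pool (3, 7) — not enough type-C units and type-D units
Processes that can never finish: T2, T6 and T8.


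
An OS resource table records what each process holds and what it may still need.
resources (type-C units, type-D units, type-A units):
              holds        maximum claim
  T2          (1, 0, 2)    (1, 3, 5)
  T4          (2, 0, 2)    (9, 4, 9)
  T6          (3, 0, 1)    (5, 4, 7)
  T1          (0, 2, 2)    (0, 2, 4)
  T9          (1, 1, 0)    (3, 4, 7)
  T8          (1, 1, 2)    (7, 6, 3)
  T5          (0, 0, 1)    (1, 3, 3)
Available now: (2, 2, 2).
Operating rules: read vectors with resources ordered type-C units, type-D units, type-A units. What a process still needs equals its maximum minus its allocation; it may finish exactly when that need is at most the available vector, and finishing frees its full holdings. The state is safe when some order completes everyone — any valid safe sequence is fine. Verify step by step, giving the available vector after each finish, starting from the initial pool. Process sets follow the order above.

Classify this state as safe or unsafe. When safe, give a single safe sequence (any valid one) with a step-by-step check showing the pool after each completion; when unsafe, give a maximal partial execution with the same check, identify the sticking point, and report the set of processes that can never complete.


SAFE, for example via the order T1, T5, T2, T9, T6, T8, T4.
Key observation: reading the order forward, T1 is the first process whose need (0, 0, 2) meets the free pool (2, 2, 2) exactly on a resource it requests.
Step-by-step check:
  pool = (2, 2, 2)
  T1: need (0, 0, 2) fits (2, 2, 2); releases (0, 2, 2), pool now (2, 4, 4)
  T5: need (1, 3, 2) fits (2, 4, 4); releases (0, 0, 1), pool now (2, 4, 5)
  T2: need (0, 3, 3) fits (2, 4, 5); releases (1, 0, 2), pool now (3, 4, 7)
  T9: need (2, 3, 7) fits (3, 4, 7); releases (1, 1, 0), pool now (4, 5, 7)
  T6: need (2, 4, 6) fits (4, 5, 7); releases (3, 0, 1), pool now (7, 5, 8)
  T8: need (6, 5, 1) fits (7, 5, 8); releases (1, 1, 2), pool now (8, 6, 10)
  T4: need (7, 4, 7) fits (8, 6, 10); releases (2, 0, 2), pool now (10, 6, 12)


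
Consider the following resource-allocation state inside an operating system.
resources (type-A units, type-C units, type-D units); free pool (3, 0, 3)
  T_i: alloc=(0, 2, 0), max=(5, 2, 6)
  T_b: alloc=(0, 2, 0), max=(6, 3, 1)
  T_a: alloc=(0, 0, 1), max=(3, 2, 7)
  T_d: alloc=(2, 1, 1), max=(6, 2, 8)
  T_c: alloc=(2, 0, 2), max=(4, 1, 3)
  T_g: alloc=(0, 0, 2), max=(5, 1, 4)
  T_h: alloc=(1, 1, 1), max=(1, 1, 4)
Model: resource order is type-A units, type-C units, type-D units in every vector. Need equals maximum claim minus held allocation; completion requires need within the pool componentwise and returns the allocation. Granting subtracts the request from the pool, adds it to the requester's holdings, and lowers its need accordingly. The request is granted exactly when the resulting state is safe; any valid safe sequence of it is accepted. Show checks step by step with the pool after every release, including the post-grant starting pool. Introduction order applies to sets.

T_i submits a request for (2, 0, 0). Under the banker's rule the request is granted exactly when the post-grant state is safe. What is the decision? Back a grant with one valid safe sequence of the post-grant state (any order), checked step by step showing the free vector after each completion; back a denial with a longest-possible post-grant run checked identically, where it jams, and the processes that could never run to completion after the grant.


GRANT. The post-grant state is safe; one safe sequence: T_h, T_c, T_i, T_g, T_b, T_d, T_a.
Key observation: post-grant, (1, 0, 3) remains, and an order beginning with T_h completes everyone.
Check on the post-grant state, step by step:
  pool = (1, 0, 3)
  run T_h (needs (0, 0, 3), free (1, 0, 3)); after release of (1, 1, 1) the pool is (2, 1, 4)
  run T_c (needs (2, 1, 1), free (2, 1, 4)); after release of (2, 0, 2) the pool is (4, 1, 6)
  run T_i (needs (3, 0, 6), free (4, 1, 6)); after release of (2, 2, 0) the pool is (6, 3, 6)
  run T_g (needs (5, 1, 2), free (6, 3, 6)); after release of (0, 0, 2) the pool is (6, 3, 8)
  run T_b (needs (6, 1, 1), free (6, 3, 8)); after release of (0, 2, 0) the pool is (6, 5, 8)
  run T_d (needs (4, 1, 7), free (6, 5, 8)); after release of (2, 1, 1) the pool is (8, 6, 9)
  run T_a (needs (3, 2, 6), free (8, 6, 9)); after release of (0, 0, 1) the pool is (8, 6, 10)


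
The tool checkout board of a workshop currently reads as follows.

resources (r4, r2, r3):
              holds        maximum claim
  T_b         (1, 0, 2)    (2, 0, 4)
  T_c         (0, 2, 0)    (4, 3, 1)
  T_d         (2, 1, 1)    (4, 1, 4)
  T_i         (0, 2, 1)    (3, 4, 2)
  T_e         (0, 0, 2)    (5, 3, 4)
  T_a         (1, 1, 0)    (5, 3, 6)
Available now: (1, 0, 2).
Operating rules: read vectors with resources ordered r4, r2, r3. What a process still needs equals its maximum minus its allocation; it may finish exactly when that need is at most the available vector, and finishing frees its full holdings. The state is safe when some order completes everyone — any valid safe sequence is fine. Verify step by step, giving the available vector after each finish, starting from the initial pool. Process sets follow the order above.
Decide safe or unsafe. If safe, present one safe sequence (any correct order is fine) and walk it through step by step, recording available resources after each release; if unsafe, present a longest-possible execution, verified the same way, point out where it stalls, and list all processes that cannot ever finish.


The state is SAFE; one workable sequence: T_b, T_d, T_c, T_i, T_a, T_e.
Key observation: reading the order forward, T_b is the first process whose need (1, 0, 2) meets the free pool (1, 0, 2) exactly on a resource it requests.
Walking it through:
  pool = (1, 0, 2)
  run T_b (needs (1, 0, 2), free (1, 0, 2)); after release of (1, 0, 2) the pool is (2, 0, 4)
  run T_d (needs (2, 0, 3), free (2, 0, 4)); after release of (2, 1, 1) the pool is (4, 1, 5)
  run T_c (needs (4, 1, 1), free (4, 1, 5)); after release of (0, 2, 0) the pool is (4, 3, 5)
  run T_i (needs (3, 2, 1), free (4, 3, 5)); after release of (0, 2, 1) the pool is (4, 5, 6)
  run T_a (needs (4, 2, 6), free (4, 5, 6)); after release of (1, 1, 0) the pool is (5, 6, 6)
  run T_e (needs (5, 3, 2), free (5, 6, 6)); after release of (0, 0, 2) the pool is (5, 6, 8)


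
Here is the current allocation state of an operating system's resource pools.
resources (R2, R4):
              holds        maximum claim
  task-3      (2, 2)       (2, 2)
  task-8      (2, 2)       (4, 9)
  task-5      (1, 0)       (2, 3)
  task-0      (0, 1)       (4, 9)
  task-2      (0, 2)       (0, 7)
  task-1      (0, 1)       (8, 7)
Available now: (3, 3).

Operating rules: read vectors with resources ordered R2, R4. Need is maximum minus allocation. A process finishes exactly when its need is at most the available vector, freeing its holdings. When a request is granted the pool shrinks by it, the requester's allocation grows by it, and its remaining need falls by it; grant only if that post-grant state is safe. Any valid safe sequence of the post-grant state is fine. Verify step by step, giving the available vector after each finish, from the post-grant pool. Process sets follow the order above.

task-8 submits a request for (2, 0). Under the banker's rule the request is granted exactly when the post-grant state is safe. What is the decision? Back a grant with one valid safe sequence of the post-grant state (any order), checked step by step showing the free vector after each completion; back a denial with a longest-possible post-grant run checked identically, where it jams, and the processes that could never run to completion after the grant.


GRANT — the state after the grant stays safe, e.g. via task-5, task-3, task-2, task-8, task-1, task-0.
Key observation: the grant leaves (1, 3) free — enough for task-5, whose release restarts the cascade.
Verifying the post-grant state step by step:
  pool = (1, 3)
  run task-5 (needs (1, 3), free (1, 3)); after release of (1, 0) the pool is (2, 3)
  run task-3 (needs (0, 0), free (2, 3)); after release of (2, 2) the pool is (4, 5)
  run task-2 (needs (0, 5), free (4, 5)); after release of (0, 2) the pool is (4, 7)
  run task-8 (needs (0, 7), free (4, 7)); after release of (4, 2) the pool is (8, 9)
  run task-1 (needs (8, 6), free (8, 9)); after release of (0, 1) the pool is (8, 10)
  run task-0 (needs (4, 8), free (8, 10)); after release of (0, 1) the pool is (8, 11)


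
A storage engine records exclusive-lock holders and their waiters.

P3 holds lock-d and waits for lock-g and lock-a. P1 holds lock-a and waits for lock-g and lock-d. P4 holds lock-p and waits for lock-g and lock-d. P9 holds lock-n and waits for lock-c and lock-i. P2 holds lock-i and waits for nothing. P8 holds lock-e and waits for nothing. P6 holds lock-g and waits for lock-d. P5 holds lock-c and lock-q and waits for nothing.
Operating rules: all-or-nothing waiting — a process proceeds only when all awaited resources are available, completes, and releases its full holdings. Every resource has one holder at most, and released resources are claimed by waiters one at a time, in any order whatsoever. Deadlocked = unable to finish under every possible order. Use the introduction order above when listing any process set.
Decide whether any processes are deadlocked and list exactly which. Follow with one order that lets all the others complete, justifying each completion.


Deadlocked set: P3, P1, P4 and P6.
Key observation: the wait chain closes on itself along P3 -> P1 -> P3; P6 is caught in further circular waits and P4 waits into the deadlock from upstream.
The rest can finish in the order P2, P8, P5, P9.
Step-by-step check:
  P2: no waits; runs immediately, freeing lock-i
  P8: no waits; runs immediately, freeing lock-e
  P5: no waits; runs immediately, freeing lock-c and lock-q
  run P9 (all its waits — lock-c and lock-i — are resolved); releases lock-n


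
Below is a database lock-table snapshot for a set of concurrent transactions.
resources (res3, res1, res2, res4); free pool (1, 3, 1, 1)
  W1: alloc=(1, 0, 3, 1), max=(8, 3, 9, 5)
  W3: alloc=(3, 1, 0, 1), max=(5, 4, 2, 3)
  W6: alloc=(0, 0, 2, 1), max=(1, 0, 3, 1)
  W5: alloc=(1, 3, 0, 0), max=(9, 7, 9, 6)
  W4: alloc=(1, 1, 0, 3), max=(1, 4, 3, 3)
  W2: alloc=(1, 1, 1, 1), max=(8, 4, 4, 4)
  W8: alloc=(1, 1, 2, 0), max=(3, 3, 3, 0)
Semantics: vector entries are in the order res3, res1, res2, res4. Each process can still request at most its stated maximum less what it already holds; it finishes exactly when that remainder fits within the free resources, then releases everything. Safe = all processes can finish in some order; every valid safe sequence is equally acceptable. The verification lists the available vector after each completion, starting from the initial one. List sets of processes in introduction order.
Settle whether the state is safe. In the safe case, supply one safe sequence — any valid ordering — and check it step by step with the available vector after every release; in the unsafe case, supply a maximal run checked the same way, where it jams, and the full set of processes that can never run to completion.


UNSAFE — no complete ordering exists.
Key observation: no order helps: past W6, W4, W8, W3, the free pool tops out at (6, 6, 5, 6), below what each blocked process needs in res3.
A maximal execution: W6, W4, W8, W3 — then nothing else fits. Verifying each step:
  pool = (1, 3, 1, 1)
  run W6 (needs (1, 0, 1, 0), free (1, 3, 1, 1)); after release of (0, 0, 2, 1) the pool is (1, 3, 3, 2)
  run W4 (needs (0, 3, 3, 0), free (1, 3, 3, 2)); after release of (1, 1, 0, 3) the pool is (2, 4, 3, 5)
  run W8 (needs (2, 2, 1, 0), free (2, 4, 3, 5)); after release of (1, 1, 2, 0) the pool is (3, 5, 5, 5)
  run W3 (needs (2, 3, 2, 2), free (3, 5, 5, 5)); after release of (3, 1, 0, 1) the pool is (6, 6, 5, 6)
  W1 still needs (7, 3, 6, 4) but only (6, 6, 5, 6) is free — short on res3 and res2
  W5 still needs (8, 4, 9, 6) but only (6, 6, 5, 6) is free — short on res3 and res2
  W2 still needs (7, 3, 3, 3) but only (6, 6, 5, 6) is free — short on res3
Permanently blocked: W1, W5 and W2.


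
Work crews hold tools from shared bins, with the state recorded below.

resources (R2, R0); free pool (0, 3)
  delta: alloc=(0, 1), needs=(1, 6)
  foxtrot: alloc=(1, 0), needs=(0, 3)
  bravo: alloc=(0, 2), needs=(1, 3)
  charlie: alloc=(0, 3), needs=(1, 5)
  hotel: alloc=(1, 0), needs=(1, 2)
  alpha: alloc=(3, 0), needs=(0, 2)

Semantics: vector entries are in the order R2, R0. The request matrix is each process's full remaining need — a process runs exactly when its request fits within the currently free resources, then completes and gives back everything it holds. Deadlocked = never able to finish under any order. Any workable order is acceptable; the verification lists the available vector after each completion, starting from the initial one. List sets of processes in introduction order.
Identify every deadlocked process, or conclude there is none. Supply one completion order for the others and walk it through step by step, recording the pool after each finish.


Nothing here is deadlocked.
Key observation: there is always a runnable process — foxtrot first — so the state unwinds completely.
The rest can finish in the order foxtrot, bravo, hotel, charlie, delta, alpha. Walking it through:
  pool = (0, 3)
  foxtrot needs (0, 3) <= (0, 3) -> finishes; pool += (1, 0) = (1, 3)
  bravo needs (1, 3) <= (1, 3) -> finishes; pool += (0, 2) = (1, 5)
  hotel needs (1, 2) <= (1, 5) -> finishes; pool += (1, 0) = (2, 5)
  charlie needs (1, 5) <= (2, 5) -> finishes; pool += (0, 3) = (2, 8)
  delta needs (1, 6) <= (2, 8) -> finishes; pool += (0, 1) = (2, 9)
  alpha needs (0, 2) <= (2, 9) -> finishes; pool += (3, 0) = (5, 9)


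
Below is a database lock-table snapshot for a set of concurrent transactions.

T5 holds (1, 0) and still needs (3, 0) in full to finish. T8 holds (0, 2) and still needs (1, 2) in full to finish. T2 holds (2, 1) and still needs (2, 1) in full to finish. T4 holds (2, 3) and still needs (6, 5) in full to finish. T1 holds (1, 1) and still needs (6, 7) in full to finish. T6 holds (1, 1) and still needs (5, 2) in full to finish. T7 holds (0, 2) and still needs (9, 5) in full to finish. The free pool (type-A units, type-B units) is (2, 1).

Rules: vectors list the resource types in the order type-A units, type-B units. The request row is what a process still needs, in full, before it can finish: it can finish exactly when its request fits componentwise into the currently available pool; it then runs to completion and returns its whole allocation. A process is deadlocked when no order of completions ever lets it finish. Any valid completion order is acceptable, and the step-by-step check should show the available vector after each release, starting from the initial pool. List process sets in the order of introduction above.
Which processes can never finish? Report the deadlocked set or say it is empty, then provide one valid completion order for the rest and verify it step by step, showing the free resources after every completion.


The deadlocked set is empty.
Key observation: T2 leads a chain of completions in which each release enables another process.
The rest can finish in the order T2, T5, T8, T6, T4, T1, T7. Verifying each step:
  pool = (2, 1)
  run T2 (needs (2, 1), free (2, 1)); after release of (2, 1) the pool is (4, 2)
  run T5 (needs (3, 0), free (4, 2)); after release of (1, 0) the pool is (5, 2)
  run T8 (needs (1, 2), free (5, 2)); after release of (0, 2) the pool is (5, 4)
  run T6 (needs (5, 2), free (5, 4)); after release of (1, 1) the pool is (6, 5)
  run T4 (needs (6, 5), free (6, 5)); after release of (2, 3) the pool is (8, 8)
  run T1 (needs (6, 7), free (8, 8)); after release of (1, 1) the pool is (9, 9)
  run T7 (needs (9, 5), free (9, 9)); after release of (0, 2) the pool is (9, 11)


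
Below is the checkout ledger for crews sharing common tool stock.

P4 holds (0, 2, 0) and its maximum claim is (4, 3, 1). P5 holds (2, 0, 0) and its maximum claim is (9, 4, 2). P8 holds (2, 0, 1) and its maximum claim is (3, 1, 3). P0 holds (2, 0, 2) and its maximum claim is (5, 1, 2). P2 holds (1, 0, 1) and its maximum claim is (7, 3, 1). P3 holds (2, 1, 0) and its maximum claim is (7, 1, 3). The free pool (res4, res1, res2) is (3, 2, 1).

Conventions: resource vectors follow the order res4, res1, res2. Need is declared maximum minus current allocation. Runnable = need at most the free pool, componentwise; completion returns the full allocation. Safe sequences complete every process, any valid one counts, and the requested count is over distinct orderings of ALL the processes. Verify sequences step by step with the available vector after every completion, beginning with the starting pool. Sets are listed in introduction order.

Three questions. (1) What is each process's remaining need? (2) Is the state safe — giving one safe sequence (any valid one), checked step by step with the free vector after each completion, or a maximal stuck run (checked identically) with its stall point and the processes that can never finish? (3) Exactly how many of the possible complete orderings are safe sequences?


(1) Need matrix, components ordered res4, res1, res2:
  P4: (4, 1, 1)
  P5: (7, 4, 2)
  P8: (1, 1, 2)
  P0: (3, 1, 0)
  P2: (6, 3, 0)
  P3: (5, 0, 3)
(2) The state is SAFE; one workable sequence: P0, P3, P4, P5, P8, P2.
Key observation: the first exact fit in this order is P0 — it needs (3, 1, 0) with (3, 2, 1) free, meeting a requested resource to the last unit.
Verifying each step:
  pool = (3, 2, 1)
  run P0 (needs (3, 1, 0), free (3, 2, 1)); after release of (2, 0, 2) the pool is (5, 2, 3)
  run P3 (needs (5, 0, 3), free (5, 2, 3)); after release of (2, 1, 0) the pool is (7, 3, 3)
  run P4 (needs (4, 1, 1), free (7, 3, 3)); after release of (0, 2, 0) the pool is (7, 5, 3)
  run P5 (needs (7, 4, 2), free (7, 5, 3)); after release of (2, 0, 0) the pool is (9, 5, 3)
  run P8 (needs (1, 1, 2), free (9, 5, 3)); after release of (2, 0, 1) the pool is (11, 5, 4)
  run P2 (needs (6, 3, 0), free (11, 5, 4)); after release of (1, 0, 1) the pool is (12, 5, 5)
(3) The exact count: 33 of the possible complete orderings are safe sequences.


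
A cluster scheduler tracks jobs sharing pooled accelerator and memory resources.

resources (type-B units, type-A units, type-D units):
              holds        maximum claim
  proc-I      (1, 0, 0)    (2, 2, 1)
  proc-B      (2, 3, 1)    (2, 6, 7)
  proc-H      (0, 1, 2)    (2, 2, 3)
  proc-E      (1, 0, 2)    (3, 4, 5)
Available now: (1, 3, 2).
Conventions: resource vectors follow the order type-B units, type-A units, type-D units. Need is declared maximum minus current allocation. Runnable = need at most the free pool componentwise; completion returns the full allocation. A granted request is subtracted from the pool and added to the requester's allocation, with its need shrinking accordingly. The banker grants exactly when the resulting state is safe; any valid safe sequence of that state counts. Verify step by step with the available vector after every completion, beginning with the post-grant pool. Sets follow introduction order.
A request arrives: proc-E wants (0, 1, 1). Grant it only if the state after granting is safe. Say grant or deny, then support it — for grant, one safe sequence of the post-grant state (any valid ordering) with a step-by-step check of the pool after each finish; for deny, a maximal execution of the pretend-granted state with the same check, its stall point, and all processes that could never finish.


GRANT. The post-grant state is safe; one safe sequence: proc-I, proc-H, proc-E, proc-B.
Key observation: the grant leaves (1, 2, 1) free — enough for proc-I, whose release restarts the cascade.
Verifying the post-grant state step by step:
  pool = (1, 2, 1)
  proc-I: need (1, 2, 1) fits (1, 2, 1); releases (1, 0, 0), pool now (2, 2, 1)
  proc-H: need (2, 1, 1) fits (2, 2, 1); releases (0, 1, 2), pool now (2, 3, 3)
  proc-E: need (2, 3, 2) fits (2, 3, 3); releases (1, 1, 3), pool now (3, 4, 6)
  proc-B: need (0, 3, 6) fits (3, 4, 6); releases (2, 3, 1), pool now (5, 7, 7)


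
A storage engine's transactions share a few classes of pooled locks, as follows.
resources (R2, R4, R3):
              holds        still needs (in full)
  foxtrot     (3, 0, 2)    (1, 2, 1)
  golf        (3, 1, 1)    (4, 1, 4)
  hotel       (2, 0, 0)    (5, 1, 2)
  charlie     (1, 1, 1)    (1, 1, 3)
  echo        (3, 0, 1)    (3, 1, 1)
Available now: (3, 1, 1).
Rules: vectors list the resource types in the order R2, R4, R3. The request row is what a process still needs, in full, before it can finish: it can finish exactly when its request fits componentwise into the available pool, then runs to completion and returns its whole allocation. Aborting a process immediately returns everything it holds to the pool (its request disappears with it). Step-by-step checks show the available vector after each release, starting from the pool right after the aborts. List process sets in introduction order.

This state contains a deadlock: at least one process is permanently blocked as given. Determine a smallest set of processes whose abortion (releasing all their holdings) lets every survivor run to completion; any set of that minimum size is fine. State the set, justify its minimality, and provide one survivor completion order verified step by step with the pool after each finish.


The answer: abort golf.
Key observation: aborting golf returns (3, 1, 1), and foxtrot — hopeless before — runs at step 1 with the returned capacity in the pool.
Why nothing smaller works: aborting no one leaves the state deadlocked as given.
The survivors complete as foxtrot, echo, hotel, charlie. Verifying each step (starting from the post-abort pool):
  pool = (6, 2, 2)
  foxtrot: need (1, 2, 1) fits (6, 2, 2); releases (3, 0, 2), pool now (9, 2, 4)
  echo: need (3, 1, 1) fits (9, 2, 4); releases (3, 0, 1), pool now (12, 2, 5)
  hotel: need (5, 1, 2) fits (12, 2, 5); releases (2, 0, 0), pool now (14, 2, 5)
  charlie: need (1, 1, 3) fits (14, 2, 5); releases (1, 1, 1), pool now (15, 3, 6)


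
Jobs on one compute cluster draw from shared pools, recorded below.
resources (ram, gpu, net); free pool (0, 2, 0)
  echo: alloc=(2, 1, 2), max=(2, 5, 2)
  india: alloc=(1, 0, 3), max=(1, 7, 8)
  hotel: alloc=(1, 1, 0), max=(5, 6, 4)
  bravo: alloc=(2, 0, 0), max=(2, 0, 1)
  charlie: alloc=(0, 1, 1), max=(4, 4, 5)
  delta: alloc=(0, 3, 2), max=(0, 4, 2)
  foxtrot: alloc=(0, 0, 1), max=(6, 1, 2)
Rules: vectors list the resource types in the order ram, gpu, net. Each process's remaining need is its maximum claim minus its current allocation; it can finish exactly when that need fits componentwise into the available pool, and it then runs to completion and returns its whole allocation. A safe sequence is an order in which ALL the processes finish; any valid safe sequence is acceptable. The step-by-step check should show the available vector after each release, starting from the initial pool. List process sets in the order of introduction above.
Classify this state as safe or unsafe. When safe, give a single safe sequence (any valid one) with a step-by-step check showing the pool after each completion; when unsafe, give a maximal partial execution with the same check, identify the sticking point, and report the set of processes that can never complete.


The state is SAFE; one workable sequence: delta, echo, bravo, hotel, charlie, india, foxtrot.
Key observation: the order's first zero-slack moment is hotel ((4, 5, 4) needed, (4, 6, 4) free — a requested resource with nothing to spare).
Check, step by step:
  pool = (0, 2, 0)
  delta needs (0, 1, 0) <= (0, 2, 0) -> finishes; pool += (0, 3, 2) = (0, 5, 2)
  echo needs (0, 4, 0) <= (0, 5, 2) -> finishes; pool += (2, 1, 2) = (2, 6, 4)
  bravo needs (0, 0, 1) <= (2, 6, 4) -> finishes; pool += (2, 0, 0) = (4, 6, 4)
  hotel needs (4, 5, 4) <= (4, 6, 4) -> finishes; pool += (1, 1, 0) = (5, 7, 4)
  charlie needs (4, 3, 4) <= (5, 7, 4) -> finishes; pool += (0, 1, 1) = (5, 8, 5)
  india needs (0, 7, 5) <= (5, 8, 5) -> finishes; pool += (1, 0, 3) = (6, 8, 8)
  foxtrot needs (6, 1, 1) <= (6, 8, 8) -> finishes; pool += (0, 0, 1) = (6, 8, 9)


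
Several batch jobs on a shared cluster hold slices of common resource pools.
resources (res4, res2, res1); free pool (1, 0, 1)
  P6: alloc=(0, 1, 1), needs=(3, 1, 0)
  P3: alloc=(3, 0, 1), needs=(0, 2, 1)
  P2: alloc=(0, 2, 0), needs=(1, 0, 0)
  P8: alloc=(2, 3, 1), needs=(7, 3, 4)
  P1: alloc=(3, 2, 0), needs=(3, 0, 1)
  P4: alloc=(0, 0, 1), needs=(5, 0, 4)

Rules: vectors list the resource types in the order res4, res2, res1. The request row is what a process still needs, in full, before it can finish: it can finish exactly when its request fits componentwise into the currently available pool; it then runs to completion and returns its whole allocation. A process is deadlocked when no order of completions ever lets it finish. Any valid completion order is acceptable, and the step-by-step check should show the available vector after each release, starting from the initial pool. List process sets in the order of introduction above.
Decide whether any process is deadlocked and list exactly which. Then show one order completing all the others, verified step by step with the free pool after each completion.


Deadlocked: P8 and P4.
Key observation: P2, P3, P1, P6 can finish, but then (7, 5, 3) is all there is, and the blocked group's res1 demands exceed it.
A valid finishing order for the others: P2, P3, P1, P6. Verifying each step:
  pool = (1, 0, 1)
  P2: need (1, 0, 0) fits (1, 0, 1); releases (0, 2, 0), pool now (1, 2, 1)
  P3: need (0, 2, 1) fits (1, 2, 1); releases (3, 0, 1), pool now (4, 2, 2)
  P1: need (3, 0, 1) fits (4, 2, 2); releases (3, 2, 0), pool now (7, 4, 2)
  P6: need (3, 1, 0) fits (7, 4, 2); releases (0, 1, 1), pool now (7, 5, 3)
The blocked processes can never fit:
  P8 still needs (7, 3, 4) but only (7, 5, 3) is free — short on res1
  P4 still needs (5, 0, 4) but only (7, 5, 3) is free — short on res1


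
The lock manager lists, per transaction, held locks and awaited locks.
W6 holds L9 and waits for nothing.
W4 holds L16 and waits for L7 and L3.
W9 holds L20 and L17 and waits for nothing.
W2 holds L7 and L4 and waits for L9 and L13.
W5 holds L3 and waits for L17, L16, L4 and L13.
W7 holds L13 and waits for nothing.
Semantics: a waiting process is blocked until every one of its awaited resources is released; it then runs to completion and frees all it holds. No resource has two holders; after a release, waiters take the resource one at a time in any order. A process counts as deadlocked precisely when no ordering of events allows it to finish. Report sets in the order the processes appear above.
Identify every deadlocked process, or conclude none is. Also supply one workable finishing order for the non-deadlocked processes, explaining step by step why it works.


Deadlocked: W4 and W5.
Key observation: the wait chain closes on itself along W4 -> W5 -> W4; no other process is dragged down with it.
One completion order for the rest: W7, W6, W9, W2.
Walking it through:
  W7: no waits; runs immediately, freeing L13
  W6: no waits; runs immediately, freeing L9
  W9: no waits; runs immediately, freeing L20 and L17
  run W2 (all its waits — L9 and L13 — are resolved); releases L7 and L4


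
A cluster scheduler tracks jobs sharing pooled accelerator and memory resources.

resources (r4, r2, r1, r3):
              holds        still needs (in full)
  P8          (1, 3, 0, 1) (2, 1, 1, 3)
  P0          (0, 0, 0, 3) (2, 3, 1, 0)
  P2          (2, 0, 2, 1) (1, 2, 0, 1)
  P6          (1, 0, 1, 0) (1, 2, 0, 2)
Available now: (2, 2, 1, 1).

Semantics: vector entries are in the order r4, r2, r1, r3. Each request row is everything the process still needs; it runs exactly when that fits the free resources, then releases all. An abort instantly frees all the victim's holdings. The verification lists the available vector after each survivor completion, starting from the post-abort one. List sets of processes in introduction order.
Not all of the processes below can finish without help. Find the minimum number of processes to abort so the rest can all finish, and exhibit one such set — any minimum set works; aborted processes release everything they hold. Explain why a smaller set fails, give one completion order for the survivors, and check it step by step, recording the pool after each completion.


Abort P8.
Key observation: the deadlocked P0 becomes finishable only because P8 released (1, 3, 0, 1); it completes at step 3 below.
Minimality: the empty abort set fails — the state is deadlocked as it stands.
Survivors finish in the order: P2, P6, P0. Check, step by step (pool after the aborts first):
  pool = (3, 5, 1, 2)
  P2: need (1, 2, 0, 1) fits (3, 5, 1, 2); releases (2, 0, 2, 1), pool now (5, 5, 3, 3)
  P6: need (1, 2, 0, 2) fits (5, 5, 3, 3); releases (1, 0, 1, 0), pool now (6, 5, 4, 3)
  P0: need (2, 3, 1, 0) fits (6, 5, 4, 3); releases (0, 0, 0, 3), pool now (6, 5, 4, 6)
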